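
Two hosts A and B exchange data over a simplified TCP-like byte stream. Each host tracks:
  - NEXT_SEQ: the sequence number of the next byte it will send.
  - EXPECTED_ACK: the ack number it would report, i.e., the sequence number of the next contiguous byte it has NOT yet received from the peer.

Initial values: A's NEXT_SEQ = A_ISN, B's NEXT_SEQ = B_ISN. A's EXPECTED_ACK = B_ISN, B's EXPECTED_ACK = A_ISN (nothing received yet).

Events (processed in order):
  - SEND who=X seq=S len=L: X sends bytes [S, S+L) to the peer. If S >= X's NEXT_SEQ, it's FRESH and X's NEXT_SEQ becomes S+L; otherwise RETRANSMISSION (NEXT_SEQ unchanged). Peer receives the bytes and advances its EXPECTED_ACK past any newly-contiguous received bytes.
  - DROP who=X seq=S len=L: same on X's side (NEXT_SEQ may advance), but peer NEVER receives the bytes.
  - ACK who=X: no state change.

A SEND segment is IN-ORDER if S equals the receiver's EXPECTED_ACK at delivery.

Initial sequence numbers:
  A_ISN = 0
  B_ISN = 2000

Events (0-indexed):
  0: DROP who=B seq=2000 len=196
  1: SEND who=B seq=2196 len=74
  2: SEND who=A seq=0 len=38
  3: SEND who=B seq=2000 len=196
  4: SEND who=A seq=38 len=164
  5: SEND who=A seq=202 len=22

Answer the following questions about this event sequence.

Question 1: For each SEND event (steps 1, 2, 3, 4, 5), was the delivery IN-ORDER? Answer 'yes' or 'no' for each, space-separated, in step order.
Answer: no yes yes yes yes

Derivation:
Step 1: SEND seq=2196 -> out-of-order
Step 2: SEND seq=0 -> in-order
Step 3: SEND seq=2000 -> in-order
Step 4: SEND seq=38 -> in-order
Step 5: SEND seq=202 -> in-order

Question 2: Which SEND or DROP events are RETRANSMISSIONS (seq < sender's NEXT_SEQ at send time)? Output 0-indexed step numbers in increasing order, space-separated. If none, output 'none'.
Step 0: DROP seq=2000 -> fresh
Step 1: SEND seq=2196 -> fresh
Step 2: SEND seq=0 -> fresh
Step 3: SEND seq=2000 -> retransmit
Step 4: SEND seq=38 -> fresh
Step 5: SEND seq=202 -> fresh

Answer: 3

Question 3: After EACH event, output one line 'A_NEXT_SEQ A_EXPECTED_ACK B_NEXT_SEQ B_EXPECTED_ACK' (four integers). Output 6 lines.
0 2000 2196 0
0 2000 2270 0
38 2000 2270 38
38 2270 2270 38
202 2270 2270 202
224 2270 2270 224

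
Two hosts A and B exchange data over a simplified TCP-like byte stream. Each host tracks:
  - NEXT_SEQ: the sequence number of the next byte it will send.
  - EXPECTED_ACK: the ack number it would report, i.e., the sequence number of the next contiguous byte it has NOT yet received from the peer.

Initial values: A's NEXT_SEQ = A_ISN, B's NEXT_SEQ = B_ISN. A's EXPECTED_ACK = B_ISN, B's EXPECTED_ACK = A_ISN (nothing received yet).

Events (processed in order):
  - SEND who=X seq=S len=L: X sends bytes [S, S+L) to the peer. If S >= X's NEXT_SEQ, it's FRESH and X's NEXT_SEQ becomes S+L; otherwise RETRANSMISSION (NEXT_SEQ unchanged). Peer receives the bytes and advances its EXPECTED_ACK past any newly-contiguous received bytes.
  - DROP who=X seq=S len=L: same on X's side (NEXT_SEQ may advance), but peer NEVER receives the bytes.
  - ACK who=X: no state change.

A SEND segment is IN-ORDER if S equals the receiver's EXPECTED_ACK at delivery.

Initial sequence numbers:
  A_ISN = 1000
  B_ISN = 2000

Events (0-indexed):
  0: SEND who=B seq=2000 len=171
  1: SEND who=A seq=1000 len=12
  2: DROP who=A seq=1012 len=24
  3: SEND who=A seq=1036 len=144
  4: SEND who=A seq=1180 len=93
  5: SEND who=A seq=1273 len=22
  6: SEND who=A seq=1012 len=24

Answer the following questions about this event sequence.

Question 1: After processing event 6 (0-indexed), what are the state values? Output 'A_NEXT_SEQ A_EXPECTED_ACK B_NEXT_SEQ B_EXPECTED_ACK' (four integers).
After event 0: A_seq=1000 A_ack=2171 B_seq=2171 B_ack=1000
After event 1: A_seq=1012 A_ack=2171 B_seq=2171 B_ack=1012
After event 2: A_seq=1036 A_ack=2171 B_seq=2171 B_ack=1012
After event 3: A_seq=1180 A_ack=2171 B_seq=2171 B_ack=1012
After event 4: A_seq=1273 A_ack=2171 B_seq=2171 B_ack=1012
After event 5: A_seq=1295 A_ack=2171 B_seq=2171 B_ack=1012
After event 6: A_seq=1295 A_ack=2171 B_seq=2171 B_ack=1295

1295 2171 2171 1295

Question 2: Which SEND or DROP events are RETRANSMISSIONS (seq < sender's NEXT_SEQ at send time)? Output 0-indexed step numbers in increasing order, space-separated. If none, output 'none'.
Answer: 6

Derivation:
Step 0: SEND seq=2000 -> fresh
Step 1: SEND seq=1000 -> fresh
Step 2: DROP seq=1012 -> fresh
Step 3: SEND seq=1036 -> fresh
Step 4: SEND seq=1180 -> fresh
Step 5: SEND seq=1273 -> fresh
Step 6: SEND seq=1012 -> retransmit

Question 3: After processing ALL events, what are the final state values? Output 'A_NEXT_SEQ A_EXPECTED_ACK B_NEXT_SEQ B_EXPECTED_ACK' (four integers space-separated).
Answer: 1295 2171 2171 1295

Derivation:
After event 0: A_seq=1000 A_ack=2171 B_seq=2171 B_ack=1000
After event 1: A_seq=1012 A_ack=2171 B_seq=2171 B_ack=1012
After event 2: A_seq=1036 A_ack=2171 B_seq=2171 B_ack=1012
After event 3: A_seq=1180 A_ack=2171 B_seq=2171 B_ack=1012
After event 4: A_seq=1273 A_ack=2171 B_seq=2171 B_ack=1012
After event 5: A_seq=1295 A_ack=2171 B_seq=2171 B_ack=1012
After event 6: A_seq=1295 A_ack=2171 B_seq=2171 B_ack=1295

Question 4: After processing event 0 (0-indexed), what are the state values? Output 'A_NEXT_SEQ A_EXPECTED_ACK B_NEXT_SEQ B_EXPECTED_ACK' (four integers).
After event 0: A_seq=1000 A_ack=2171 B_seq=2171 B_ack=1000

1000 2171 2171 1000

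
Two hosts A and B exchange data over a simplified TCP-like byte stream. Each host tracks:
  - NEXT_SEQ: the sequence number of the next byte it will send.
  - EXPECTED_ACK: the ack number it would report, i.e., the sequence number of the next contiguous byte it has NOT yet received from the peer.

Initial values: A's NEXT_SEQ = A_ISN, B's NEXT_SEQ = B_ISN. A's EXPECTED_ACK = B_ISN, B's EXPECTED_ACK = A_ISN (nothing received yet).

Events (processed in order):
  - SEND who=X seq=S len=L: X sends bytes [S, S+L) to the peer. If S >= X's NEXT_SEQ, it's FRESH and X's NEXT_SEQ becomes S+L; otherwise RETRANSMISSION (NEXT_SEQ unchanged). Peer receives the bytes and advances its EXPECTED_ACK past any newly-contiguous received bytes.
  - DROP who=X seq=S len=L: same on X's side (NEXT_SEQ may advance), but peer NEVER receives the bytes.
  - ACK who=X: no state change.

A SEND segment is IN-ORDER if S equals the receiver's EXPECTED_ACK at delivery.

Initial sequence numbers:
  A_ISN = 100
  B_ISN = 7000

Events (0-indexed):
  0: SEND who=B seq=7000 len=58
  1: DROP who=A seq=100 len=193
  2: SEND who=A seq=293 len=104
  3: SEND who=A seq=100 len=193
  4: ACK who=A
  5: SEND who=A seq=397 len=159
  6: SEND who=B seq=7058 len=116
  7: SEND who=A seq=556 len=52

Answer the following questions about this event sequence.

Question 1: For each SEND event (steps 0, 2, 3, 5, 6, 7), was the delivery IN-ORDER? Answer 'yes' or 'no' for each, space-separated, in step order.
Answer: yes no yes yes yes yes

Derivation:
Step 0: SEND seq=7000 -> in-order
Step 2: SEND seq=293 -> out-of-order
Step 3: SEND seq=100 -> in-order
Step 5: SEND seq=397 -> in-order
Step 6: SEND seq=7058 -> in-order
Step 7: SEND seq=556 -> in-order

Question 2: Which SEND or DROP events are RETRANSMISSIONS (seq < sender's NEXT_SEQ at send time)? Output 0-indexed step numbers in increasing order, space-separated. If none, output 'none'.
Answer: 3

Derivation:
Step 0: SEND seq=7000 -> fresh
Step 1: DROP seq=100 -> fresh
Step 2: SEND seq=293 -> fresh
Step 3: SEND seq=100 -> retransmit
Step 5: SEND seq=397 -> fresh
Step 6: SEND seq=7058 -> fresh
Step 7: SEND seq=556 -> fresh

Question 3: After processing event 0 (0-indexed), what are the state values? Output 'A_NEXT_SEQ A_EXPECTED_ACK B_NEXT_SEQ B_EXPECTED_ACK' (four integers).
After event 0: A_seq=100 A_ack=7058 B_seq=7058 B_ack=100

100 7058 7058 100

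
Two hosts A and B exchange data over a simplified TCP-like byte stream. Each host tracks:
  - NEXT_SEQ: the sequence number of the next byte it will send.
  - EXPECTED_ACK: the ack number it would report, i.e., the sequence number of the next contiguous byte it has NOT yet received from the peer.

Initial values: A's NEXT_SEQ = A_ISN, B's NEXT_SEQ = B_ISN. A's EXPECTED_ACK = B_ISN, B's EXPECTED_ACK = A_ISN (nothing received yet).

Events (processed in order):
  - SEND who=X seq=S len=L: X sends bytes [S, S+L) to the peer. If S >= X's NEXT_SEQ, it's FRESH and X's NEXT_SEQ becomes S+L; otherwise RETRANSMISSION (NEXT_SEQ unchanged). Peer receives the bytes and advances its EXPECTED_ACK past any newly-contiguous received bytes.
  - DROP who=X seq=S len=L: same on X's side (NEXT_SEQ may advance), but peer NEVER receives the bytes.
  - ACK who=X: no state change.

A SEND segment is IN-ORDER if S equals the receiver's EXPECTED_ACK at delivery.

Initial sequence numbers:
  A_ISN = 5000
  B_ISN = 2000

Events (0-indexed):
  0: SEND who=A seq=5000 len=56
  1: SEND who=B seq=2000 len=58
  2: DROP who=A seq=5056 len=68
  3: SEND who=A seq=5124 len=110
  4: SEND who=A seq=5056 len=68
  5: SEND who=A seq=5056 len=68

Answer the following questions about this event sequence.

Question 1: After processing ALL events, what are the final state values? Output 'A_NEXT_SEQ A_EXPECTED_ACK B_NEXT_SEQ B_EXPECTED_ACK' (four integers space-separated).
Answer: 5234 2058 2058 5234

Derivation:
After event 0: A_seq=5056 A_ack=2000 B_seq=2000 B_ack=5056
After event 1: A_seq=5056 A_ack=2058 B_seq=2058 B_ack=5056
After event 2: A_seq=5124 A_ack=2058 B_seq=2058 B_ack=5056
After event 3: A_seq=5234 A_ack=2058 B_seq=2058 B_ack=5056
After event 4: A_seq=5234 A_ack=2058 B_seq=2058 B_ack=5234
After event 5: A_seq=5234 A_ack=2058 B_seq=2058 B_ack=5234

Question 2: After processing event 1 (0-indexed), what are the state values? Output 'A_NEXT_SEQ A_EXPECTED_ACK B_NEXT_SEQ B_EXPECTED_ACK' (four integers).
After event 0: A_seq=5056 A_ack=2000 B_seq=2000 B_ack=5056
After event 1: A_seq=5056 A_ack=2058 B_seq=2058 B_ack=5056

5056 2058 2058 5056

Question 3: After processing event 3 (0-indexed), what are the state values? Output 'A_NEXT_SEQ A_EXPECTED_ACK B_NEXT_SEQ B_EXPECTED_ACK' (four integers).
After event 0: A_seq=5056 A_ack=2000 B_seq=2000 B_ack=5056
After event 1: A_seq=5056 A_ack=2058 B_seq=2058 B_ack=5056
After event 2: A_seq=5124 A_ack=2058 B_seq=2058 B_ack=5056
After event 3: A_seq=5234 A_ack=2058 B_seq=2058 B_ack=5056

5234 2058 2058 5056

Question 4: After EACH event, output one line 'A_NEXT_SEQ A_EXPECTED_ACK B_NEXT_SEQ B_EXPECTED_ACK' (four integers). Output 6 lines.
5056 2000 2000 5056
5056 2058 2058 5056
5124 2058 2058 5056
5234 2058 2058 5056
5234 2058 2058 5234
5234 2058 2058 5234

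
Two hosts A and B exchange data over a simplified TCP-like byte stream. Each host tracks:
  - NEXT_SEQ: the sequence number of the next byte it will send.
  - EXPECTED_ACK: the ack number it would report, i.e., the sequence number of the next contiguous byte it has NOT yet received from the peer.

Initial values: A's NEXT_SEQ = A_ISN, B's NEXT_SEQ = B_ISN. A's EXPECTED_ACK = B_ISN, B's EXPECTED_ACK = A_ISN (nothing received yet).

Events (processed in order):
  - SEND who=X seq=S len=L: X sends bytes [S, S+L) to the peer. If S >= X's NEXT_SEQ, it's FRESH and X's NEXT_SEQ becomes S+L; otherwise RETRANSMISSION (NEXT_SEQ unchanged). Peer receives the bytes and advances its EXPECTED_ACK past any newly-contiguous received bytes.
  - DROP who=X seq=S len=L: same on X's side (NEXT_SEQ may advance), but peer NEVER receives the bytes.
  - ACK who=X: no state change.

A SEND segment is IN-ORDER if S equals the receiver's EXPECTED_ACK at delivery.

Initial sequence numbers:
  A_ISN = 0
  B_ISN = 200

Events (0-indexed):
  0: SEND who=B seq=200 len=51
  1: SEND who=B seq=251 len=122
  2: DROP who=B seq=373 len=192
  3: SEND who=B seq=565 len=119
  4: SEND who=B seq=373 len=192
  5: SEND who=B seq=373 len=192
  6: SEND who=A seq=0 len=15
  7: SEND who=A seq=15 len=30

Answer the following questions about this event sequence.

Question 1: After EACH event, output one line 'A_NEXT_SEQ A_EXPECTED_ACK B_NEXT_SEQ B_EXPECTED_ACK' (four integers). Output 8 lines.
0 251 251 0
0 373 373 0
0 373 565 0
0 373 684 0
0 684 684 0
0 684 684 0
15 684 684 15
45 684 684 45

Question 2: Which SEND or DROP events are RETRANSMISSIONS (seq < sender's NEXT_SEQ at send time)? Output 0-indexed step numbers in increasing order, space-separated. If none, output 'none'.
Step 0: SEND seq=200 -> fresh
Step 1: SEND seq=251 -> fresh
Step 2: DROP seq=373 -> fresh
Step 3: SEND seq=565 -> fresh
Step 4: SEND seq=373 -> retransmit
Step 5: SEND seq=373 -> retransmit
Step 6: SEND seq=0 -> fresh
Step 7: SEND seq=15 -> fresh

Answer: 4 5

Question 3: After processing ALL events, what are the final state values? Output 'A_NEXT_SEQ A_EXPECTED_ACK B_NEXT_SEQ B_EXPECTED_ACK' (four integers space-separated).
Answer: 45 684 684 45

Derivation:
After event 0: A_seq=0 A_ack=251 B_seq=251 B_ack=0
After event 1: A_seq=0 A_ack=373 B_seq=373 B_ack=0
After event 2: A_seq=0 A_ack=373 B_seq=565 B_ack=0
After event 3: A_seq=0 A_ack=373 B_seq=684 B_ack=0
After event 4: A_seq=0 A_ack=684 B_seq=684 B_ack=0
After event 5: A_seq=0 A_ack=684 B_seq=684 B_ack=0
After event 6: A_seq=15 A_ack=684 B_seq=684 B_ack=15
After event 7: A_seq=45 A_ack=684 B_seq=684 B_ack=45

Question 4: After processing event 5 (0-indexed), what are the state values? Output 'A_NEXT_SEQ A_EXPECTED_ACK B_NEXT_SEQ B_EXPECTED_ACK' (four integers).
After event 0: A_seq=0 A_ack=251 B_seq=251 B_ack=0
After event 1: A_seq=0 A_ack=373 B_seq=373 B_ack=0
After event 2: A_seq=0 A_ack=373 B_seq=565 B_ack=0
After event 3: A_seq=0 A_ack=373 B_seq=684 B_ack=0
After event 4: A_seq=0 A_ack=684 B_seq=684 B_ack=0
After event 5: A_seq=0 A_ack=684 B_seq=684 B_ack=0

0 684 684 0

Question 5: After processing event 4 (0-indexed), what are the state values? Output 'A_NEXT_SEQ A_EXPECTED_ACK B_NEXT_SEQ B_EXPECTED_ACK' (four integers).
After event 0: A_seq=0 A_ack=251 B_seq=251 B_ack=0
After event 1: A_seq=0 A_ack=373 B_seq=373 B_ack=0
After event 2: A_seq=0 A_ack=373 B_seq=565 B_ack=0
After event 3: A_seq=0 A_ack=373 B_seq=684 B_ack=0
After event 4: A_seq=0 A_ack=684 B_seq=684 B_ack=0

0 684 684 0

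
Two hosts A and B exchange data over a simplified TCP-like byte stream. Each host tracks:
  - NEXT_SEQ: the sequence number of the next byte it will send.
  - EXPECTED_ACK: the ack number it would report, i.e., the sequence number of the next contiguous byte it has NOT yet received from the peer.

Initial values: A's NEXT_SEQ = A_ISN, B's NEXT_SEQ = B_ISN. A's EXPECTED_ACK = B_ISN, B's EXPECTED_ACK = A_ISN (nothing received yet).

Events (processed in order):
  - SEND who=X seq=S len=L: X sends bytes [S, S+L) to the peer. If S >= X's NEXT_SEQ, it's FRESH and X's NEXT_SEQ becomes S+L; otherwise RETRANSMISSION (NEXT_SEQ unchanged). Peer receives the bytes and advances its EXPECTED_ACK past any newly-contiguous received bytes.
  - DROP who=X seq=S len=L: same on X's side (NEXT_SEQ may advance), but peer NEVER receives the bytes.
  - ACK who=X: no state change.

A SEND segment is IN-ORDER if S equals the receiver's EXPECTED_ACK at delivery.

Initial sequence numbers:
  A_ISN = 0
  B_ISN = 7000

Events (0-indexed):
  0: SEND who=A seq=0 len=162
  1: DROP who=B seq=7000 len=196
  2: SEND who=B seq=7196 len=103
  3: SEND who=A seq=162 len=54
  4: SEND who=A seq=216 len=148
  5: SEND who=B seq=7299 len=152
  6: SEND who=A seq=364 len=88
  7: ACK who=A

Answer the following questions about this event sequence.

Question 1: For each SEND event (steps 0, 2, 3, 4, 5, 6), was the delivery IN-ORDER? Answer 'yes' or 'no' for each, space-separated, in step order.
Answer: yes no yes yes no yes

Derivation:
Step 0: SEND seq=0 -> in-order
Step 2: SEND seq=7196 -> out-of-order
Step 3: SEND seq=162 -> in-order
Step 4: SEND seq=216 -> in-order
Step 5: SEND seq=7299 -> out-of-order
Step 6: SEND seq=364 -> in-order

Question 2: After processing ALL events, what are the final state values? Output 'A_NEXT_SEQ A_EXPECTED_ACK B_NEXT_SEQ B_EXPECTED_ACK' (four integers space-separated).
After event 0: A_seq=162 A_ack=7000 B_seq=7000 B_ack=162
After event 1: A_seq=162 A_ack=7000 B_seq=7196 B_ack=162
After event 2: A_seq=162 A_ack=7000 B_seq=7299 B_ack=162
After event 3: A_seq=216 A_ack=7000 B_seq=7299 B_ack=216
After event 4: A_seq=364 A_ack=7000 B_seq=7299 B_ack=364
After event 5: A_seq=364 A_ack=7000 B_seq=7451 B_ack=364
After event 6: A_seq=452 A_ack=7000 B_seq=7451 B_ack=452
After event 7: A_seq=452 A_ack=7000 B_seq=7451 B_ack=452

Answer: 452 7000 7451 452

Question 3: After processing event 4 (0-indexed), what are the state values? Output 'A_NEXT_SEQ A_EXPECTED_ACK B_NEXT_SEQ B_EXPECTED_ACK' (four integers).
After event 0: A_seq=162 A_ack=7000 B_seq=7000 B_ack=162
After event 1: A_seq=162 A_ack=7000 B_seq=7196 B_ack=162
After event 2: A_seq=162 A_ack=7000 B_seq=7299 B_ack=162
After event 3: A_seq=216 A_ack=7000 B_seq=7299 B_ack=216
After event 4: A_seq=364 A_ack=7000 B_seq=7299 B_ack=364

364 7000 7299 364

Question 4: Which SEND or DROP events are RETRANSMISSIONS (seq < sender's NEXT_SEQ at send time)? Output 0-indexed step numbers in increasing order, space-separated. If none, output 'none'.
Step 0: SEND seq=0 -> fresh
Step 1: DROP seq=7000 -> fresh
Step 2: SEND seq=7196 -> fresh
Step 3: SEND seq=162 -> fresh
Step 4: SEND seq=216 -> fresh
Step 5: SEND seq=7299 -> fresh
Step 6: SEND seq=364 -> fresh

Answer: none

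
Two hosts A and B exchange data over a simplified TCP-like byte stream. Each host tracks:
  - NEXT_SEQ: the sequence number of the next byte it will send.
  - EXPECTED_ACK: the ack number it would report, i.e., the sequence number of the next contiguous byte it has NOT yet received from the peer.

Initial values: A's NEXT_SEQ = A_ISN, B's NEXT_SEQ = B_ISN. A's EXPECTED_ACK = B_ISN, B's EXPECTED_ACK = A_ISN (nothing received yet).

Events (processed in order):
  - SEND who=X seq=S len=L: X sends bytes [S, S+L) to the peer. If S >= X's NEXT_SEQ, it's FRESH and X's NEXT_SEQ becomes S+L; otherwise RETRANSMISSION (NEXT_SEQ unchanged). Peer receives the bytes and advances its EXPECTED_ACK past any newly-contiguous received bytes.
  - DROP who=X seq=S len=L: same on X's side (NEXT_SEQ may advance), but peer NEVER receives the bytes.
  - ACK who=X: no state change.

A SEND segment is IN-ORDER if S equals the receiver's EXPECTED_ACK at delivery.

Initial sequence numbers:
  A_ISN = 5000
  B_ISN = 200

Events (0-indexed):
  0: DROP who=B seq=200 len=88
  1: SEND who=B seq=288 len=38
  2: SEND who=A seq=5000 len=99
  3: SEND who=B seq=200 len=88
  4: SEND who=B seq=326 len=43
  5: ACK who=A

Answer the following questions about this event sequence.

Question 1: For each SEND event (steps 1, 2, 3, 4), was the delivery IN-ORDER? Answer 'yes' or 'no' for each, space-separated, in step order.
Step 1: SEND seq=288 -> out-of-order
Step 2: SEND seq=5000 -> in-order
Step 3: SEND seq=200 -> in-order
Step 4: SEND seq=326 -> in-order

Answer: no yes yes yes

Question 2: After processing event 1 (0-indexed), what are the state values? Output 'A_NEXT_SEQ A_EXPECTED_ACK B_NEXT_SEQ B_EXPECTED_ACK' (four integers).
After event 0: A_seq=5000 A_ack=200 B_seq=288 B_ack=5000
After event 1: A_seq=5000 A_ack=200 B_seq=326 B_ack=5000

5000 200 326 5000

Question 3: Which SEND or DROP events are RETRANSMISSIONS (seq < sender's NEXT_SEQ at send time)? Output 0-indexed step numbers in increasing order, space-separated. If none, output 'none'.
Step 0: DROP seq=200 -> fresh
Step 1: SEND seq=288 -> fresh
Step 2: SEND seq=5000 -> fresh
Step 3: SEND seq=200 -> retransmit
Step 4: SEND seq=326 -> fresh

Answer: 3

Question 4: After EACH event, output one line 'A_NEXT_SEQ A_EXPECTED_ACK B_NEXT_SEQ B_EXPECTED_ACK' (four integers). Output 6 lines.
5000 200 288 5000
5000 200 326 5000
5099 200 326 5099
5099 326 326 5099
5099 369 369 5099
5099 369 369 5099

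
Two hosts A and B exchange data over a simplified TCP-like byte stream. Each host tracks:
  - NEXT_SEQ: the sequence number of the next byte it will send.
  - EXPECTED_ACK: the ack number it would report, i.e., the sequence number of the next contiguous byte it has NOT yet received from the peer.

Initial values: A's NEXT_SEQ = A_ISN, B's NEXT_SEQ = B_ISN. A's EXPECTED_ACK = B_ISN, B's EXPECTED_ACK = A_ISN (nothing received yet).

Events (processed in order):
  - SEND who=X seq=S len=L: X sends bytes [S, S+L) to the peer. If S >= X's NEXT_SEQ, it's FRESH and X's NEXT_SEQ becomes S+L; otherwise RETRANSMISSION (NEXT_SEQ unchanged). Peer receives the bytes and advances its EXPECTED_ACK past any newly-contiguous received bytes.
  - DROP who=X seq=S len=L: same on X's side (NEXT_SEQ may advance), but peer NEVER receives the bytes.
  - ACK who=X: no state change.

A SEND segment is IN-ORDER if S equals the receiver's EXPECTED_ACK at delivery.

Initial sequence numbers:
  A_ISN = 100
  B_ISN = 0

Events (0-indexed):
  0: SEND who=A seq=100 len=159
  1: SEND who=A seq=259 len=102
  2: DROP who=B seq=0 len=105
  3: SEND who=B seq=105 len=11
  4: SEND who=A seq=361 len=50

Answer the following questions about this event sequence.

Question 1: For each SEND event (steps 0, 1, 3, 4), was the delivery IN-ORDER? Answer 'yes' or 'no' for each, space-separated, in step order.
Answer: yes yes no yes

Derivation:
Step 0: SEND seq=100 -> in-order
Step 1: SEND seq=259 -> in-order
Step 3: SEND seq=105 -> out-of-order
Step 4: SEND seq=361 -> in-order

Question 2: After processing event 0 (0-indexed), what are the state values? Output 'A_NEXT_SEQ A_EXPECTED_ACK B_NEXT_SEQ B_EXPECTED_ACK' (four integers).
After event 0: A_seq=259 A_ack=0 B_seq=0 B_ack=259

259 0 0 259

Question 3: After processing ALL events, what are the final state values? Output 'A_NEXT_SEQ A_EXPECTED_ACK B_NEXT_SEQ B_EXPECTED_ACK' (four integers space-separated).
Answer: 411 0 116 411

Derivation:
After event 0: A_seq=259 A_ack=0 B_seq=0 B_ack=259
After event 1: A_seq=361 A_ack=0 B_seq=0 B_ack=361
After event 2: A_seq=361 A_ack=0 B_seq=105 B_ack=361
After event 3: A_seq=361 A_ack=0 B_seq=116 B_ack=361
After event 4: A_seq=411 A_ack=0 B_seq=116 B_ack=411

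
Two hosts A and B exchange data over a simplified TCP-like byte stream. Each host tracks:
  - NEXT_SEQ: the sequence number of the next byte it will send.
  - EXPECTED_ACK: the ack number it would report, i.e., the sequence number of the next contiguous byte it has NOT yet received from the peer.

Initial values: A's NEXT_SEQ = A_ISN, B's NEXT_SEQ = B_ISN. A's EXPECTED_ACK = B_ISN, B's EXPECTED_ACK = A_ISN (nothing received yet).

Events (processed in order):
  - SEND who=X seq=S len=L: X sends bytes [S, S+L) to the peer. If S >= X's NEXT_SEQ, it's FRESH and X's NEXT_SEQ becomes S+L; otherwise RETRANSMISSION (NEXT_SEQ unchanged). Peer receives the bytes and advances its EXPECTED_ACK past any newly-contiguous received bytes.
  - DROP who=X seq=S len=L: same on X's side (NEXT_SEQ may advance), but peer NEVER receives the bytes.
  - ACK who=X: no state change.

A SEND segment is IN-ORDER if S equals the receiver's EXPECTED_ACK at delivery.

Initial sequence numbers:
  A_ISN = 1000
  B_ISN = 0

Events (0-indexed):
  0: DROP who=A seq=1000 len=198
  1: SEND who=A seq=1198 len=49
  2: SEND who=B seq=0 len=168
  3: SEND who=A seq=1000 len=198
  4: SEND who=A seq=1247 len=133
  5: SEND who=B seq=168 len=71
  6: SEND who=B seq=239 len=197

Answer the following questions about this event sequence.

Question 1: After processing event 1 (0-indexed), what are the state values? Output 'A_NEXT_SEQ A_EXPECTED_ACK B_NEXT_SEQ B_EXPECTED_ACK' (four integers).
After event 0: A_seq=1198 A_ack=0 B_seq=0 B_ack=1000
After event 1: A_seq=1247 A_ack=0 B_seq=0 B_ack=1000

1247 0 0 1000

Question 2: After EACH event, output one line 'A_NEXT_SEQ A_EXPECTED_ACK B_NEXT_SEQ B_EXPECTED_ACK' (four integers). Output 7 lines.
1198 0 0 1000
1247 0 0 1000
1247 168 168 1000
1247 168 168 1247
1380 168 168 1380
1380 239 239 1380
1380 436 436 1380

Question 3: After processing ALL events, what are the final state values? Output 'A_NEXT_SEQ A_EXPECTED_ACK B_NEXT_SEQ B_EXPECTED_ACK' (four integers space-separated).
After event 0: A_seq=1198 A_ack=0 B_seq=0 B_ack=1000
After event 1: A_seq=1247 A_ack=0 B_seq=0 B_ack=1000
After event 2: A_seq=1247 A_ack=168 B_seq=168 B_ack=1000
After event 3: A_seq=1247 A_ack=168 B_seq=168 B_ack=1247
After event 4: A_seq=1380 A_ack=168 B_seq=168 B_ack=1380
After event 5: A_seq=1380 A_ack=239 B_seq=239 B_ack=1380
After event 6: A_seq=1380 A_ack=436 B_seq=436 B_ack=1380

Answer: 1380 436 436 1380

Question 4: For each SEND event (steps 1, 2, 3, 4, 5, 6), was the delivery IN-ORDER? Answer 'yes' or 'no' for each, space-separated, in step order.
Answer: no yes yes yes yes yes

Derivation:
Step 1: SEND seq=1198 -> out-of-order
Step 2: SEND seq=0 -> in-order
Step 3: SEND seq=1000 -> in-order
Step 4: SEND seq=1247 -> in-order
Step 5: SEND seq=168 -> in-order
Step 6: SEND seq=239 -> in-order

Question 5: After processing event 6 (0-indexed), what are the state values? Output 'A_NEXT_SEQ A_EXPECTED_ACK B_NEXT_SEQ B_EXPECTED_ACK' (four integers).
After event 0: A_seq=1198 A_ack=0 B_seq=0 B_ack=1000
After event 1: A_seq=1247 A_ack=0 B_seq=0 B_ack=1000
After event 2: A_seq=1247 A_ack=168 B_seq=168 B_ack=1000
After event 3: A_seq=1247 A_ack=168 B_seq=168 B_ack=1247
After event 4: A_seq=1380 A_ack=168 B_seq=168 B_ack=1380
After event 5: A_seq=1380 A_ack=239 B_seq=239 B_ack=1380
After event 6: A_seq=1380 A_ack=436 B_seq=436 B_ack=1380

1380 436 436 1380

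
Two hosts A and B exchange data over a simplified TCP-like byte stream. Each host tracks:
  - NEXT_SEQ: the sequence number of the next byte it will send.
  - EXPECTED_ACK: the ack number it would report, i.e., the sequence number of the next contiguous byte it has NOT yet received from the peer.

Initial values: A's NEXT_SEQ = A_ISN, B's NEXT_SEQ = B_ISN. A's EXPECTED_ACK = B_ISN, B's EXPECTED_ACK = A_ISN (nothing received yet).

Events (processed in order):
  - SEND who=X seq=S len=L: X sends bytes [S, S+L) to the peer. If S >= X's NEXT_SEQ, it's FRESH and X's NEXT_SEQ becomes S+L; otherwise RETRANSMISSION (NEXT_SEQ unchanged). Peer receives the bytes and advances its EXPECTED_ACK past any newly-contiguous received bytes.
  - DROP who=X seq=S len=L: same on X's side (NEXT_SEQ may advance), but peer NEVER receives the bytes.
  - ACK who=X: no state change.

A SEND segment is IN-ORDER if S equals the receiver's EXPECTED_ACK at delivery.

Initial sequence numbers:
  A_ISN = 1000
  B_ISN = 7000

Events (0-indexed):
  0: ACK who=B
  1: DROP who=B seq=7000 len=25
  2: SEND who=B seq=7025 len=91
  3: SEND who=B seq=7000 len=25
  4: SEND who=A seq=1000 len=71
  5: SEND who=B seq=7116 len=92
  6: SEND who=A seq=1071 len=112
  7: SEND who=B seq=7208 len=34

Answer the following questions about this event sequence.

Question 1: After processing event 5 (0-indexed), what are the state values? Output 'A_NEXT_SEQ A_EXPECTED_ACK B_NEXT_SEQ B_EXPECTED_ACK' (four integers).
After event 0: A_seq=1000 A_ack=7000 B_seq=7000 B_ack=1000
After event 1: A_seq=1000 A_ack=7000 B_seq=7025 B_ack=1000
After event 2: A_seq=1000 A_ack=7000 B_seq=7116 B_ack=1000
After event 3: A_seq=1000 A_ack=7116 B_seq=7116 B_ack=1000
After event 4: A_seq=1071 A_ack=7116 B_seq=7116 B_ack=1071
After event 5: A_seq=1071 A_ack=7208 B_seq=7208 B_ack=1071

1071 7208 7208 1071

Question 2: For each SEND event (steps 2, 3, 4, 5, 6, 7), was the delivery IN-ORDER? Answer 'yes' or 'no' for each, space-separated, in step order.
Step 2: SEND seq=7025 -> out-of-order
Step 3: SEND seq=7000 -> in-order
Step 4: SEND seq=1000 -> in-order
Step 5: SEND seq=7116 -> in-order
Step 6: SEND seq=1071 -> in-order
Step 7: SEND seq=7208 -> in-order

Answer: no yes yes yes yes yes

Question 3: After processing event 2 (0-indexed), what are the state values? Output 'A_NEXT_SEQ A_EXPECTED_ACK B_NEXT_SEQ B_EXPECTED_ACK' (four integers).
After event 0: A_seq=1000 A_ack=7000 B_seq=7000 B_ack=1000
After event 1: A_seq=1000 A_ack=7000 B_seq=7025 B_ack=1000
After event 2: A_seq=1000 A_ack=7000 B_seq=7116 B_ack=1000

1000 7000 7116 1000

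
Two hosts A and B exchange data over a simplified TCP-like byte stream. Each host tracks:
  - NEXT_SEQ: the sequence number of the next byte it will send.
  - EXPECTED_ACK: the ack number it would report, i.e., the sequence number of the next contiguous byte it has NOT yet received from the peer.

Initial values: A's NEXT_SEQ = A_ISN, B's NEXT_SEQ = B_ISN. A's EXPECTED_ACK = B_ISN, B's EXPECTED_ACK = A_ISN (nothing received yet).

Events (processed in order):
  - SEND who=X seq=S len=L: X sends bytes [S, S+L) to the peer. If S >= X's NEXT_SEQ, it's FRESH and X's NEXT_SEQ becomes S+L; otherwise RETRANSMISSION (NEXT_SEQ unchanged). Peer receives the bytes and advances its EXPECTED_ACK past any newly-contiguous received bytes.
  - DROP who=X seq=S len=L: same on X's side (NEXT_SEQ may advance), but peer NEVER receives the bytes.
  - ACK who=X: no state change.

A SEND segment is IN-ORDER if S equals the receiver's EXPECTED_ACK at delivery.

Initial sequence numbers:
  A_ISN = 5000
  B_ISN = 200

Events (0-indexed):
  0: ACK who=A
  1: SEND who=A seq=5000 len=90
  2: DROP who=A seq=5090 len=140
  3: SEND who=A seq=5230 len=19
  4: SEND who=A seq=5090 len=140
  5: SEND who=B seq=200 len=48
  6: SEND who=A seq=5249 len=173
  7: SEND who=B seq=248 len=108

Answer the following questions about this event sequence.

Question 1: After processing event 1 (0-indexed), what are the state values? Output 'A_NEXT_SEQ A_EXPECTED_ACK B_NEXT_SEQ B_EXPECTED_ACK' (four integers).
After event 0: A_seq=5000 A_ack=200 B_seq=200 B_ack=5000
After event 1: A_seq=5090 A_ack=200 B_seq=200 B_ack=5090

5090 200 200 5090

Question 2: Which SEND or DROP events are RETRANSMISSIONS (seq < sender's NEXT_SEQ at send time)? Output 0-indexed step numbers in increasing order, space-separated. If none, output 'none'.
Step 1: SEND seq=5000 -> fresh
Step 2: DROP seq=5090 -> fresh
Step 3: SEND seq=5230 -> fresh
Step 4: SEND seq=5090 -> retransmit
Step 5: SEND seq=200 -> fresh
Step 6: SEND seq=5249 -> fresh
Step 7: SEND seq=248 -> fresh

Answer: 4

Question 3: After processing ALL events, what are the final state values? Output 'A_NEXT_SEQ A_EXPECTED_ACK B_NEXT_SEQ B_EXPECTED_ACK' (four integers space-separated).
Answer: 5422 356 356 5422

Derivation:
After event 0: A_seq=5000 A_ack=200 B_seq=200 B_ack=5000
After event 1: A_seq=5090 A_ack=200 B_seq=200 B_ack=5090
After event 2: A_seq=5230 A_ack=200 B_seq=200 B_ack=5090
After event 3: A_seq=5249 A_ack=200 B_seq=200 B_ack=5090
After event 4: A_seq=5249 A_ack=200 B_seq=200 B_ack=5249
After event 5: A_seq=5249 A_ack=248 B_seq=248 B_ack=5249
After event 6: A_seq=5422 A_ack=248 B_seq=248 B_ack=5422
After event 7: A_seq=5422 A_ack=356 B_seq=356 B_ack=5422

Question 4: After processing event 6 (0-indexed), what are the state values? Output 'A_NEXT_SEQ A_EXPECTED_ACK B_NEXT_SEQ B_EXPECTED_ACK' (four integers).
After event 0: A_seq=5000 A_ack=200 B_seq=200 B_ack=5000
After event 1: A_seq=5090 A_ack=200 B_seq=200 B_ack=5090
After event 2: A_seq=5230 A_ack=200 B_seq=200 B_ack=5090
After event 3: A_seq=5249 A_ack=200 B_seq=200 B_ack=5090
After event 4: A_seq=5249 A_ack=200 B_seq=200 B_ack=5249
After event 5: A_seq=5249 A_ack=248 B_seq=248 B_ack=5249
After event 6: A_seq=5422 A_ack=248 B_seq=248 B_ack=5422

5422 248 248 5422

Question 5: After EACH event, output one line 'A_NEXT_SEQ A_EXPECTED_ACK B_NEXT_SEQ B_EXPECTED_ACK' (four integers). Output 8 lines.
5000 200 200 5000
5090 200 200 5090
5230 200 200 5090
5249 200 200 5090
5249 200 200 5249
5249 248 248 5249
5422 248 248 5422
5422 356 356 5422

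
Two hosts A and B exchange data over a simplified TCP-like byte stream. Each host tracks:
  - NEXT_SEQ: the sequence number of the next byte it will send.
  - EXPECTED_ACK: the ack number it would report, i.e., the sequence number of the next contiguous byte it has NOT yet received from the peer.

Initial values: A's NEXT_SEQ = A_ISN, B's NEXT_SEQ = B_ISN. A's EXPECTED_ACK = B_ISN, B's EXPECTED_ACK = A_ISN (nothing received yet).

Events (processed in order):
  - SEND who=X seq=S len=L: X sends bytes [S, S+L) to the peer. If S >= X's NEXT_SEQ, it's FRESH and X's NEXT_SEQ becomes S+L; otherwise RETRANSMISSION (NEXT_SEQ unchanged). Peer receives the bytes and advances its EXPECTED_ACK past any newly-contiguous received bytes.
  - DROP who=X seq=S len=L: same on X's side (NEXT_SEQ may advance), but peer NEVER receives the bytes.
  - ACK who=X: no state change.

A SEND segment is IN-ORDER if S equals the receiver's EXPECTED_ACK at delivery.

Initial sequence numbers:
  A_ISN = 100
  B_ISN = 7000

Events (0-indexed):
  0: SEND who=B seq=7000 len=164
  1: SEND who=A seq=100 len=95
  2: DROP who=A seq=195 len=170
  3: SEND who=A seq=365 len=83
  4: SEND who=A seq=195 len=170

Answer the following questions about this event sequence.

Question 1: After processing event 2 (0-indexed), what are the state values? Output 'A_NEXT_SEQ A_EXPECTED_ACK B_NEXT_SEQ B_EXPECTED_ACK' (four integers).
After event 0: A_seq=100 A_ack=7164 B_seq=7164 B_ack=100
After event 1: A_seq=195 A_ack=7164 B_seq=7164 B_ack=195
After event 2: A_seq=365 A_ack=7164 B_seq=7164 B_ack=195

365 7164 7164 195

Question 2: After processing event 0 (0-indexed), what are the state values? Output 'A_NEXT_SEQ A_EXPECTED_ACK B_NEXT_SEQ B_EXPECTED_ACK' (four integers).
After event 0: A_seq=100 A_ack=7164 B_seq=7164 B_ack=100

100 7164 7164 100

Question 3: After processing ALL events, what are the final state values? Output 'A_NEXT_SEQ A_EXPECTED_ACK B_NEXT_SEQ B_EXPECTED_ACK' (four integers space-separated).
After event 0: A_seq=100 A_ack=7164 B_seq=7164 B_ack=100
After event 1: A_seq=195 A_ack=7164 B_seq=7164 B_ack=195
After event 2: A_seq=365 A_ack=7164 B_seq=7164 B_ack=195
After event 3: A_seq=448 A_ack=7164 B_seq=7164 B_ack=195
After event 4: A_seq=448 A_ack=7164 B_seq=7164 B_ack=448

Answer: 448 7164 7164 448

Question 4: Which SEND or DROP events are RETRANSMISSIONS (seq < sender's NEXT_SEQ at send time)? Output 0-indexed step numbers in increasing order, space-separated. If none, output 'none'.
Answer: 4

Derivation:
Step 0: SEND seq=7000 -> fresh
Step 1: SEND seq=100 -> fresh
Step 2: DROP seq=195 -> fresh
Step 3: SEND seq=365 -> fresh
Step 4: SEND seq=195 -> retransmit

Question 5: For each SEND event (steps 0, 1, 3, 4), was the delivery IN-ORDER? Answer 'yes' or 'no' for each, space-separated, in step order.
Step 0: SEND seq=7000 -> in-order
Step 1: SEND seq=100 -> in-order
Step 3: SEND seq=365 -> out-of-order
Step 4: SEND seq=195 -> in-order

Answer: yes yes no yes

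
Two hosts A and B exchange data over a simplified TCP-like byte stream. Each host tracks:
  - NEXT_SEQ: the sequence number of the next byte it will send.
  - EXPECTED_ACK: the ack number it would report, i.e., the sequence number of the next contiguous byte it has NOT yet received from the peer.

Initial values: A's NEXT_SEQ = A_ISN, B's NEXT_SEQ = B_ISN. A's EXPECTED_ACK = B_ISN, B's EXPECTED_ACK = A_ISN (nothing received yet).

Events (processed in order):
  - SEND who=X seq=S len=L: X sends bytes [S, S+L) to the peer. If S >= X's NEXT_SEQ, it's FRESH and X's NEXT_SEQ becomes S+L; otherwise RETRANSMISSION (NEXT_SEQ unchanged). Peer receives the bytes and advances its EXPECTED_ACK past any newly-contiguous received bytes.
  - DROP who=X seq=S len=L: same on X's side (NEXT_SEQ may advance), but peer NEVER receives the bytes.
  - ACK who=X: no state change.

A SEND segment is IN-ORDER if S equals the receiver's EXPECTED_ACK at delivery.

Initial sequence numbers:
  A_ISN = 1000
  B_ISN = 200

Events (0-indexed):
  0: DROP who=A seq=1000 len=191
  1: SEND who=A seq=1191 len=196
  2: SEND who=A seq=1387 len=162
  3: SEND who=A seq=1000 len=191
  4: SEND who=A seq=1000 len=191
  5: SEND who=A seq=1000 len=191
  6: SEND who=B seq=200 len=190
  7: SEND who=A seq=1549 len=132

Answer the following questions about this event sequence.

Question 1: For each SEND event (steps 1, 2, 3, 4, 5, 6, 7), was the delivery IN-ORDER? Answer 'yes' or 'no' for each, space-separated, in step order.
Step 1: SEND seq=1191 -> out-of-order
Step 2: SEND seq=1387 -> out-of-order
Step 3: SEND seq=1000 -> in-order
Step 4: SEND seq=1000 -> out-of-order
Step 5: SEND seq=1000 -> out-of-order
Step 6: SEND seq=200 -> in-order
Step 7: SEND seq=1549 -> in-order

Answer: no no yes no no yes yes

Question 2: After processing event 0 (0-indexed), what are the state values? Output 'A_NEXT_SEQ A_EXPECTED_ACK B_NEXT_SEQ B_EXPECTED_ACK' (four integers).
After event 0: A_seq=1191 A_ack=200 B_seq=200 B_ack=1000

1191 200 200 1000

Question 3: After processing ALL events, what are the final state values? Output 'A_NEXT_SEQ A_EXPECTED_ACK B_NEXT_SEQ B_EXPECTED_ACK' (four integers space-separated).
After event 0: A_seq=1191 A_ack=200 B_seq=200 B_ack=1000
After event 1: A_seq=1387 A_ack=200 B_seq=200 B_ack=1000
After event 2: A_seq=1549 A_ack=200 B_seq=200 B_ack=1000
After event 3: A_seq=1549 A_ack=200 B_seq=200 B_ack=1549
After event 4: A_seq=1549 A_ack=200 B_seq=200 B_ack=1549
After event 5: A_seq=1549 A_ack=200 B_seq=200 B_ack=1549
After event 6: A_seq=1549 A_ack=390 B_seq=390 B_ack=1549
After event 7: A_seq=1681 A_ack=390 B_seq=390 B_ack=1681

Answer: 1681 390 390 1681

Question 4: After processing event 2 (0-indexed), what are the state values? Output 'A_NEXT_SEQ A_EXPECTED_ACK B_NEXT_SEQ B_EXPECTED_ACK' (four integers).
After event 0: A_seq=1191 A_ack=200 B_seq=200 B_ack=1000
After event 1: A_seq=1387 A_ack=200 B_seq=200 B_ack=1000
After event 2: A_seq=1549 A_ack=200 B_seq=200 B_ack=1000

1549 200 200 1000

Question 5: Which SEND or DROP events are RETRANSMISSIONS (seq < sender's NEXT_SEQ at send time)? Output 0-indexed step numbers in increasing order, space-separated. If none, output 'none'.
Answer: 3 4 5

Derivation:
Step 0: DROP seq=1000 -> fresh
Step 1: SEND seq=1191 -> fresh
Step 2: SEND seq=1387 -> fresh
Step 3: SEND seq=1000 -> retransmit
Step 4: SEND seq=1000 -> retransmit
Step 5: SEND seq=1000 -> retransmit
Step 6: SEND seq=200 -> fresh
Step 7: SEND seq=1549 -> fresh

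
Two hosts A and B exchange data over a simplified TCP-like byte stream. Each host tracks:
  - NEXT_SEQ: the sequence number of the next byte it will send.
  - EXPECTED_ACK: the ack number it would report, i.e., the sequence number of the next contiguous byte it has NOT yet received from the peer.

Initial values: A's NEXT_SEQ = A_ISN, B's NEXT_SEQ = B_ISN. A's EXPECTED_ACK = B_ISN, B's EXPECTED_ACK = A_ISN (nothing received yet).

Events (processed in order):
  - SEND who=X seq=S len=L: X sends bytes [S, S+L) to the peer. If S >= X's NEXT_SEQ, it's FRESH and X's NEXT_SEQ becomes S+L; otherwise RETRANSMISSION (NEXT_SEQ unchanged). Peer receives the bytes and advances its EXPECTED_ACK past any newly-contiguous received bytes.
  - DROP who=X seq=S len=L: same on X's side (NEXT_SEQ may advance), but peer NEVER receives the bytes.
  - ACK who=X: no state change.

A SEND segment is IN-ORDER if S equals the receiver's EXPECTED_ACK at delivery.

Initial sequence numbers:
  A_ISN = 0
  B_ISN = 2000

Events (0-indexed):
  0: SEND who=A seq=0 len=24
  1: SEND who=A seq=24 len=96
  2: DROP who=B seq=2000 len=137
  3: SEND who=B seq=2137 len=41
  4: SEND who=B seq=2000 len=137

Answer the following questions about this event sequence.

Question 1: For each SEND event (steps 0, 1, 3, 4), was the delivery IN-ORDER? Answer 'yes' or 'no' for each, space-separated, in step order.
Answer: yes yes no yes

Derivation:
Step 0: SEND seq=0 -> in-order
Step 1: SEND seq=24 -> in-order
Step 3: SEND seq=2137 -> out-of-order
Step 4: SEND seq=2000 -> in-order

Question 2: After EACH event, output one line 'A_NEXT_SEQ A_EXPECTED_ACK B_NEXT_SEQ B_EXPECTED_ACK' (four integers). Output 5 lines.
24 2000 2000 24
120 2000 2000 120
120 2000 2137 120
120 2000 2178 120
120 2178 2178 120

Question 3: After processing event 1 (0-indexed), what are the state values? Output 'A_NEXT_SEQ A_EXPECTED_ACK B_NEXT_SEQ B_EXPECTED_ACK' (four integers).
After event 0: A_seq=24 A_ack=2000 B_seq=2000 B_ack=24
After event 1: A_seq=120 A_ack=2000 B_seq=2000 B_ack=120

120 2000 2000 120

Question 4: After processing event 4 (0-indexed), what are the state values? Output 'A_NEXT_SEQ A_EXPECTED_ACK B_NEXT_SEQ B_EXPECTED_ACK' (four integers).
After event 0: A_seq=24 A_ack=2000 B_seq=2000 B_ack=24
After event 1: A_seq=120 A_ack=2000 B_seq=2000 B_ack=120
After event 2: A_seq=120 A_ack=2000 B_seq=2137 B_ack=120
After event 3: A_seq=120 A_ack=2000 B_seq=2178 B_ack=120
After event 4: A_seq=120 A_ack=2178 B_seq=2178 B_ack=120

120 2178 2178 120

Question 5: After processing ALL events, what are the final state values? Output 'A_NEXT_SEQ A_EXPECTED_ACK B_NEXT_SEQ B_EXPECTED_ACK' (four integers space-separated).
Answer: 120 2178 2178 120

Derivation:
After event 0: A_seq=24 A_ack=2000 B_seq=2000 B_ack=24
After event 1: A_seq=120 A_ack=2000 B_seq=2000 B_ack=120
After event 2: A_seq=120 A_ack=2000 B_seq=2137 B_ack=120
After event 3: A_seq=120 A_ack=2000 B_seq=2178 B_ack=120
After event 4: A_seq=120 A_ack=2178 B_seq=2178 B_ack=120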